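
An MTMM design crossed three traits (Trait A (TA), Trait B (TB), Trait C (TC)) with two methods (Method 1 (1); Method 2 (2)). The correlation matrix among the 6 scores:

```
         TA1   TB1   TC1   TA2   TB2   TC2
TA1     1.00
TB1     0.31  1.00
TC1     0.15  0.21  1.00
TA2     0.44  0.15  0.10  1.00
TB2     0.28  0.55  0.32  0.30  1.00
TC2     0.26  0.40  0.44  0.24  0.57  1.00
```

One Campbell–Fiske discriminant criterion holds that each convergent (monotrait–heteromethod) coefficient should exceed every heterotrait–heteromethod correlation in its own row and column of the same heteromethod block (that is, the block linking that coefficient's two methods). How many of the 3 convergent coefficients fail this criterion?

0

Checking each validity diagonal entry against its comparison values:
TA (methods 1·2): 0.44 vs {0.28, 0.15, 0.26, 0.10} → pass.
TB (methods 1·2): 0.55 vs {0.15, 0.28, 0.40, 0.32} → pass.
TC (methods 1·2): 0.44 vs {0.10, 0.26, 0.32, 0.40} → pass.
0 of 3 fail.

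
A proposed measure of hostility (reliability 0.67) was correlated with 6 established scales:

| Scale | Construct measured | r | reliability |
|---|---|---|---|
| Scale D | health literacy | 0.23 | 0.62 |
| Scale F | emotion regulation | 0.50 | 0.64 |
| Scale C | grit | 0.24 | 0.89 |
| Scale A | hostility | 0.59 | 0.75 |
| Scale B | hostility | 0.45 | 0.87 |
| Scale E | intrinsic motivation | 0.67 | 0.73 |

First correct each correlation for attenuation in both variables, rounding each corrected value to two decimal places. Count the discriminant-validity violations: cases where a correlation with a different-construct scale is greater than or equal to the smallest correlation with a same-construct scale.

Disattenuated r (r / √(r_scale · r_new)):
  Scale D (disc): 0.23 / √(0.62·0.67) = 0.36
  Scale F (disc): 0.50 / √(0.64·0.67) = 0.76
  Scale C (disc): 0.24 / √(0.89·0.67) = 0.31
  Scale A (conv): 0.59 / √(0.75·0.67) = 0.83
  Scale B (conv): 0.45 / √(0.87·0.67) = 0.59
  Scale E (disc): 0.67 / √(0.73·0.67) = 0.96
Smallest convergent = 0.59. Discriminant values: 0.36, 0.76, 0.31, 0.96; count ≥ 0.59 → 2.

2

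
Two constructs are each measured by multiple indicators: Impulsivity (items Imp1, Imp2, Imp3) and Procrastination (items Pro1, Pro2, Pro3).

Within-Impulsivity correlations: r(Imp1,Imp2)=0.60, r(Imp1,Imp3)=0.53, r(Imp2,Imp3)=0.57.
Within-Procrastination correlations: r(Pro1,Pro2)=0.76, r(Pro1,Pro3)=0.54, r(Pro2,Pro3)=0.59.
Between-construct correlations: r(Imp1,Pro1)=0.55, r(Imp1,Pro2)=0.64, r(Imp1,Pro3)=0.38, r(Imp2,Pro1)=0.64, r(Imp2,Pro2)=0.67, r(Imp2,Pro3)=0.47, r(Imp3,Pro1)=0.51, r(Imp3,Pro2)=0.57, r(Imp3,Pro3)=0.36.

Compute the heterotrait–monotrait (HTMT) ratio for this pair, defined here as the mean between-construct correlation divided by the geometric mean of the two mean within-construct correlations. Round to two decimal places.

0.89

Mean between = 4.79/9 = 0.5322.
Mean within-Imp = 1.70/3 = 0.5667; mean within-Pro = 1.89/3 = 0.6300.
Geometric mean = √(0.5667 × 0.6300) = 0.5975.
HTMT = 0.5322 / 0.5975 = 0.89.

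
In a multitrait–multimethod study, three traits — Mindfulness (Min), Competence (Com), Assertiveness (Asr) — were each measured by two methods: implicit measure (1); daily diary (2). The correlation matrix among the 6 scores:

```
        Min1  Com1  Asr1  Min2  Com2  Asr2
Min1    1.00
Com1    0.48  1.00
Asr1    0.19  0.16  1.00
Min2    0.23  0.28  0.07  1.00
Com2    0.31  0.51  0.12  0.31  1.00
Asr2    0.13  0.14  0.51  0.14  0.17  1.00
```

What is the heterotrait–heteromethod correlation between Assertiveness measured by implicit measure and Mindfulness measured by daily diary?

Different traits and methods: r(Asr1, Min2) = 0.07.

0.07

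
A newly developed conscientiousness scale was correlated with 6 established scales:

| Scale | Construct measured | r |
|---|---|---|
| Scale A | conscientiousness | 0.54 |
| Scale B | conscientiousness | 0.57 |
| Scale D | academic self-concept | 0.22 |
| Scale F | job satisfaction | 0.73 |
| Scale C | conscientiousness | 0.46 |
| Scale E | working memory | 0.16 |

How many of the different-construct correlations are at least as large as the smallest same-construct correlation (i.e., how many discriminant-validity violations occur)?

Convergent (same construct = conscientiousness): Scale A, Scale B, Scale C.
Smallest convergent = 0.46. Discriminant values: 0.22, 0.73, 0.16; count ≥ 0.46 → 1.

1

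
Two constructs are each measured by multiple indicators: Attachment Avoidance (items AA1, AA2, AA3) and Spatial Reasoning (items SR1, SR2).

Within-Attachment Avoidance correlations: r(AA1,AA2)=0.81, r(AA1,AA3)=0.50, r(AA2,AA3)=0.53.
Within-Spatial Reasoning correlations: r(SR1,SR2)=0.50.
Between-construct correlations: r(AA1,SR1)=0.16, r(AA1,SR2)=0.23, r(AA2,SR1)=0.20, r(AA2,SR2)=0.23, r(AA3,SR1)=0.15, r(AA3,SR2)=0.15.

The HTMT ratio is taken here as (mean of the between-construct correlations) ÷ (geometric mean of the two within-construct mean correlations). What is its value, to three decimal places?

0.337

Mean heterotrait r = 1.12/6 = 0.1867.
Mean within-AA = 1.84/3 = 0.6133; mean within-SR = 0.50/1 = 0.5000.
Geometric mean = √(0.6133 × 0.5000) = 0.5538.
HTMT = 0.1867 / 0.5538 = 0.337.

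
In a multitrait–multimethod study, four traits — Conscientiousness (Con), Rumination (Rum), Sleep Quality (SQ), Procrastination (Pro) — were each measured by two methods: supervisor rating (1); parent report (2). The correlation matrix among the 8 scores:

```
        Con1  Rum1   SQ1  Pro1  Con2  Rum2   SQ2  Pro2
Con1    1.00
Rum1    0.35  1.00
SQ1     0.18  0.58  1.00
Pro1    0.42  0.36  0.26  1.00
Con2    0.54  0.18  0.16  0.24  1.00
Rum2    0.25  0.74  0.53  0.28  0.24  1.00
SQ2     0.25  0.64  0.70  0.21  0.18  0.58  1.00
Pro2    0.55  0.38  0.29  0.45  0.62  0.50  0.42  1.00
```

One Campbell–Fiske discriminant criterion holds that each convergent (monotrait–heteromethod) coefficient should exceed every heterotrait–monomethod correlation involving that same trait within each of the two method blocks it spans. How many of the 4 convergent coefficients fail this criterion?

Checking each validity diagonal entry against its comparison values:
Con (methods 1·2): 0.54 vs {0.35, 0.24, 0.18, 0.18, 0.42, 0.62} → fail.
Rum (methods 1·2): 0.74 vs {0.35, 0.24, 0.58, 0.58, 0.36, 0.50} → pass.
SQ (methods 1·2): 0.70 vs {0.18, 0.18, 0.58, 0.58, 0.26, 0.42} → pass.
Pro (methods 1·2): 0.45 vs {0.42, 0.62, 0.36, 0.50, 0.26, 0.42} → fail.
2 of 4 fail.

2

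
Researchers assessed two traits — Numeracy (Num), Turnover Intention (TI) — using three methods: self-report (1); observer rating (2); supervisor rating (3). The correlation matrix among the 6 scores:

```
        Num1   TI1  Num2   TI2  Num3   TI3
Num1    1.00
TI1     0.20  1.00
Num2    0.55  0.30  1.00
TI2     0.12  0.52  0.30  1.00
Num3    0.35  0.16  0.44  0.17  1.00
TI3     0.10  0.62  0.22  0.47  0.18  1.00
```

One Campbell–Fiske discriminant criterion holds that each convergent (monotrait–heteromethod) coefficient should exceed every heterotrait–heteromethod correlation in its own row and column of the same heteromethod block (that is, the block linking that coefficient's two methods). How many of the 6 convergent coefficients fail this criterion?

0

Convergent coefficients and their comparison sets:
Num (methods 1·2): 0.55 vs {0.12, 0.30} → pass.
Num (methods 1·3): 0.35 vs {0.10, 0.16} → pass.
Num (methods 2·3): 0.44 vs {0.22, 0.17} → pass.
TI (methods 1·2): 0.52 vs {0.30, 0.12} → pass.
TI (methods 1·3): 0.62 vs {0.16, 0.10} → pass.
TI (methods 2·3): 0.47 vs {0.17, 0.22} → pass.
0 of 6 fail.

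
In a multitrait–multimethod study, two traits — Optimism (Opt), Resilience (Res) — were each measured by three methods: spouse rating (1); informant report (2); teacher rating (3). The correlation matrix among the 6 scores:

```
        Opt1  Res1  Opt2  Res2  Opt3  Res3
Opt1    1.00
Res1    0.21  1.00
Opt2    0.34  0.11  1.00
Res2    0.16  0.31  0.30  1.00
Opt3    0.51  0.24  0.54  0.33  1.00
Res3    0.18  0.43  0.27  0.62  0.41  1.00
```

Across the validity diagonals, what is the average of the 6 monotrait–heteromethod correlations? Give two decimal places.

Convergent values: 0.34, 0.51, 0.54, 0.31, 0.43, 0.62; mean = 2.75/6 = 0.46.

0.46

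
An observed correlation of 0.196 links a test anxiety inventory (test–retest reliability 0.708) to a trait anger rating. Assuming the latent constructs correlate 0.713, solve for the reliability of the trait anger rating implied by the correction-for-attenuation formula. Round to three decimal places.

0.107

r_true = r_obs / √(r_xx · r_yy) ⇒ 0.713 = 0.196 / √(0.708 · r_yy).
√(0.708 · r_yy) = 0.196 / 0.713 = 0.2749; 0.708 · r_yy = 0.0756; r_yy = 0.0756 / 0.708 ≈ 0.107.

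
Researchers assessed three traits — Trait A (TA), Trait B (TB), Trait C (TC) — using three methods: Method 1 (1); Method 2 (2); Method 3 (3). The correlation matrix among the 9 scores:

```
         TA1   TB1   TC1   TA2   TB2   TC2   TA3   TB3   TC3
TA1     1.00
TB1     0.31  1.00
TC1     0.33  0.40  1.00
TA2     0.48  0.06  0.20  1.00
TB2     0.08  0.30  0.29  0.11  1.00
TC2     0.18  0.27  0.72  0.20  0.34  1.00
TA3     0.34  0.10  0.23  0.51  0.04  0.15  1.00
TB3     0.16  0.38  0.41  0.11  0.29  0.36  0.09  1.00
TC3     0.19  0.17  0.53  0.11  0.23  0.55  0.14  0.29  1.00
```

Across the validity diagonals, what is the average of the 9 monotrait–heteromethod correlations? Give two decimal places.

0.46

Convergent values: 0.48, 0.34, 0.51, 0.30, 0.38, 0.29, 0.72, 0.53, 0.55; mean = 4.10/9 = 0.46.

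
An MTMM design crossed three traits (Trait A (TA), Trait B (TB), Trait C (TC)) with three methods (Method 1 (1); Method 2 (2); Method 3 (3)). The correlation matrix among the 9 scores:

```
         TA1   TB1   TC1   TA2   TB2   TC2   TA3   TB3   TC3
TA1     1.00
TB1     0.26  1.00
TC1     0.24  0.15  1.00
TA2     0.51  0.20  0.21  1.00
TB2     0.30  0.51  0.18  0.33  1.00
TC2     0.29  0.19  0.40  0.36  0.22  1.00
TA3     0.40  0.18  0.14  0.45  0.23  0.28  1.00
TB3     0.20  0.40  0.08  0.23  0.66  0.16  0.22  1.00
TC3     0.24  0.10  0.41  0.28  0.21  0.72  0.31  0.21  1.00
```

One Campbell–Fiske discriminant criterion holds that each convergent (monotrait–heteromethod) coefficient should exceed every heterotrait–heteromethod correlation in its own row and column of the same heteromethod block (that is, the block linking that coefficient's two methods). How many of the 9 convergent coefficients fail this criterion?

0

Each convergent coefficient versus the relevant comparison correlations:
TA (methods 1·2): 0.51 vs {0.30, 0.20, 0.29, 0.21} → pass.
TA (methods 1·3): 0.40 vs {0.20, 0.18, 0.24, 0.14} → pass.
TA (methods 2·3): 0.45 vs {0.23, 0.23, 0.28, 0.28} → pass.
TB (methods 1·2): 0.51 vs {0.20, 0.30, 0.19, 0.18} → pass.
TB (methods 1·3): 0.40 vs {0.18, 0.20, 0.10, 0.08} → pass.
TB (methods 2·3): 0.66 vs {0.23, 0.23, 0.21, 0.16} → pass.
TC (methods 1·2): 0.40 vs {0.21, 0.29, 0.18, 0.19} → pass.
TC (methods 1·3): 0.41 vs {0.14, 0.24, 0.08, 0.10} → pass.
TC (methods 2·3): 0.72 vs {0.28, 0.28, 0.16, 0.21} → pass.
0 of 9 fail.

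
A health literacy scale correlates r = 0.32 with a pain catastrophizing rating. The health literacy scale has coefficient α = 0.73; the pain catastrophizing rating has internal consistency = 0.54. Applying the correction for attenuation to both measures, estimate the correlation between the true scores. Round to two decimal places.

0.51

r_true = r_obs / √(r_xx · r_yy) = 0.32 / √(0.73 × 0.54) = 0.32 / √0.3942 = 0.32 / 0.6279 ≈ 0.51.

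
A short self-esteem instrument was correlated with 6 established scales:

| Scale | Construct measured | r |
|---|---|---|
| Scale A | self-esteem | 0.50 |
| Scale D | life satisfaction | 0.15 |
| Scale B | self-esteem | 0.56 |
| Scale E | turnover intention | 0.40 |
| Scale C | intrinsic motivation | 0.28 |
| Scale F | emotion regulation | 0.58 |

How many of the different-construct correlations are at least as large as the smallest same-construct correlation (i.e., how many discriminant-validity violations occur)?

1

Convergent (same construct = self-esteem): Scale A, Scale B.
Smallest convergent = 0.50. Discriminant values: 0.15, 0.40, 0.28, 0.58; count ≥ 0.50 → 1.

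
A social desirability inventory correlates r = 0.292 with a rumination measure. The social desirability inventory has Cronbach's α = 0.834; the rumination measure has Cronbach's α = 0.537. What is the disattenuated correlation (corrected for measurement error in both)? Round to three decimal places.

0.436

r_true = r_obs / √(r_xx · r_yy) = 0.292 / √(0.834 × 0.537) = 0.292 / √0.447858 = 0.292 / 0.6692 ≈ 0.436.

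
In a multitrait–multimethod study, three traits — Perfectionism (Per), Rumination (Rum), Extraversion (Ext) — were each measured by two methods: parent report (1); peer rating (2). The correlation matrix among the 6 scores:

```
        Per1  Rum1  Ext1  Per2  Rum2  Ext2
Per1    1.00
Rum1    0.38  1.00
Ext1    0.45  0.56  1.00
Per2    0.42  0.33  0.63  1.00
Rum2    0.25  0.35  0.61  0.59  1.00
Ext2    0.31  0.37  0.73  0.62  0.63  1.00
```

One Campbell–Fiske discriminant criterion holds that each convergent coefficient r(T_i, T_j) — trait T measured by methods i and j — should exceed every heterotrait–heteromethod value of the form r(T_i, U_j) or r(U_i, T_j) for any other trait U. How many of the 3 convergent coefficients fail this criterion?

2

Each convergent coefficient versus the relevant comparison correlations:
Per (methods 1·2): 0.42 vs {0.25, 0.33, 0.31, 0.63} → fail.
Rum (methods 1·2): 0.35 vs {0.33, 0.25, 0.37, 0.61} → fail.
Ext (methods 1·2): 0.73 vs {0.63, 0.31, 0.61, 0.37} → pass.
2 of 3 fail.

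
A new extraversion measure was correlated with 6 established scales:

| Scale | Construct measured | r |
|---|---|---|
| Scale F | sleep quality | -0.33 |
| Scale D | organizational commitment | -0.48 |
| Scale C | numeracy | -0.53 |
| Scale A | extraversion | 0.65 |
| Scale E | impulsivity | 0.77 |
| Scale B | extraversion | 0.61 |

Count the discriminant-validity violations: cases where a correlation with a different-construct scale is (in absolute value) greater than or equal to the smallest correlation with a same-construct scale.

1

Convergent (same construct = extraversion): Scale A, Scale B.
Smallest convergent = 0.61. Discriminant |r|: 0.33, 0.48, 0.53, 0.77; count ≥ 0.61 → 1.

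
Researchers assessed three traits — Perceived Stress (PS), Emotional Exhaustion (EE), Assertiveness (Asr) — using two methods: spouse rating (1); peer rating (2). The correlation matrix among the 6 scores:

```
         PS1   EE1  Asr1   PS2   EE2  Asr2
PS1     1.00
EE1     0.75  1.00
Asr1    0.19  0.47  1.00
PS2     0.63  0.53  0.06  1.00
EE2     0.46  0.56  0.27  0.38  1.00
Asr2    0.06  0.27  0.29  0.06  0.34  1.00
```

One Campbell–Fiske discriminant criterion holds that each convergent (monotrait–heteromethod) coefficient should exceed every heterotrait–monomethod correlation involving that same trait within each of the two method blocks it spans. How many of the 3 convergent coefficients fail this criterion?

Convergent coefficients and their comparison sets:
PS (methods 1·2): 0.63 vs {0.75, 0.38, 0.19, 0.06} → fail.
EE (methods 1·2): 0.56 vs {0.75, 0.38, 0.47, 0.34} → fail.
Asr (methods 1·2): 0.29 vs {0.19, 0.06, 0.47, 0.34} → fail.
3 of 3 fail.

3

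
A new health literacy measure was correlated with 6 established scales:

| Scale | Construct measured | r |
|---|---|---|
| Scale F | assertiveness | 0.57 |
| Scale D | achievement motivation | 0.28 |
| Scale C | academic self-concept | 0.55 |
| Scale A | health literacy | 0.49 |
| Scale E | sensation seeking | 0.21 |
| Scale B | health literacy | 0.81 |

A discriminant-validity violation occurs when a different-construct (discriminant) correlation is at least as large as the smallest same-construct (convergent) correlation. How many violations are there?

2

Convergent (same construct = health literacy): Scale A, Scale B.
Smallest convergent = 0.49. Discriminant values: 0.57, 0.28, 0.55, 0.21; count ≥ 0.49 → 2.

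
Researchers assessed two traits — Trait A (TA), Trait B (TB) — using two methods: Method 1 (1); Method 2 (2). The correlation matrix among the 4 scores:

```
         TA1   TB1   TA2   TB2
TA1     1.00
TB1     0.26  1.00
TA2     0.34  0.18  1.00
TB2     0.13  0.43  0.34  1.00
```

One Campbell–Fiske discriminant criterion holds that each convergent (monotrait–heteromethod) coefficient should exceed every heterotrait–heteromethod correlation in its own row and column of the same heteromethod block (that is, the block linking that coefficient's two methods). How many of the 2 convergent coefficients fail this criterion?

0

Checking each validity diagonal entry against its comparison values:
TA (methods 1·2): 0.34 vs {0.13, 0.18} → pass.
TB (methods 1·2): 0.43 vs {0.18, 0.13} → pass.
0 of 2 fail.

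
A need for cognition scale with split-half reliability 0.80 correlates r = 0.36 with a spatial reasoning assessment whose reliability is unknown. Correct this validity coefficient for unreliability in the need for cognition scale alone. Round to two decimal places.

Single correction: r_c = r_obs / √r_xx = 0.36 / √0.80 = 0.36 / 0.8944 ≈ 0.40.

0.40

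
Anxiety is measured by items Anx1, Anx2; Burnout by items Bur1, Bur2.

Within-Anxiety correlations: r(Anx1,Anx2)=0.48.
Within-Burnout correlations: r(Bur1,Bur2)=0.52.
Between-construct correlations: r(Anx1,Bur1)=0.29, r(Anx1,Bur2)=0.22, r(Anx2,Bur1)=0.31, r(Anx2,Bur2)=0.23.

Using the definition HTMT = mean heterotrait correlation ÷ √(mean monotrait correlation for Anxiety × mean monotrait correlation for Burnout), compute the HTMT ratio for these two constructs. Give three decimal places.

0.525

Mean heterotrait r = 1.05/4 = 0.2625.
Mean within-Anx = 0.48/1 = 0.4800; mean within-Bur = 0.52/1 = 0.5200.
Geometric mean = √(0.4800 × 0.5200) = 0.4996.
HTMT = 0.2625 / 0.4996 = 0.525.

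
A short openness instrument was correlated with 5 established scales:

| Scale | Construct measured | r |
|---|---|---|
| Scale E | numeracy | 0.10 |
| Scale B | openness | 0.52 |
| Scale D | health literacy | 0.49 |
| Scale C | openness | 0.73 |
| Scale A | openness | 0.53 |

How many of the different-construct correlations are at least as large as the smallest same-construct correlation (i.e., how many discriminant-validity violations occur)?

Convergent (same construct = openness): Scale B, Scale C, Scale A.
Smallest convergent = 0.52. Discriminant values: 0.10, 0.49; count ≥ 0.52 → 0.

0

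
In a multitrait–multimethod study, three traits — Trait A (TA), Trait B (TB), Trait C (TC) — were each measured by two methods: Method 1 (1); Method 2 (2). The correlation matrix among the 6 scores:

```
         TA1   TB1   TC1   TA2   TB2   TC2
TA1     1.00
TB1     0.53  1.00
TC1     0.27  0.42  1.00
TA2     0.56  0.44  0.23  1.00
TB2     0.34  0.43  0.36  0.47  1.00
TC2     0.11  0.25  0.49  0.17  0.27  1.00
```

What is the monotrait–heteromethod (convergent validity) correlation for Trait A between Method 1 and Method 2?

0.56

Same trait (TA), different methods: r(TA1, TA2) = 0.56.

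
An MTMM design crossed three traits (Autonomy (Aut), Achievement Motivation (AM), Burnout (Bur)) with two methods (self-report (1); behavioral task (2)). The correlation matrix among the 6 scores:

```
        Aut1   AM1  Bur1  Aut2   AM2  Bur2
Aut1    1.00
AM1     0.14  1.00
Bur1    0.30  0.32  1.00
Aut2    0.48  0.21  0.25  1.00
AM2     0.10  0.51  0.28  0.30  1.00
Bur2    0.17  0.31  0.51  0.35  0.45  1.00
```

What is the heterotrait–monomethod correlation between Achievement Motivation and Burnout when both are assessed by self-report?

Different traits, same method: r(AM1, Bur1) = 0.32.

0.32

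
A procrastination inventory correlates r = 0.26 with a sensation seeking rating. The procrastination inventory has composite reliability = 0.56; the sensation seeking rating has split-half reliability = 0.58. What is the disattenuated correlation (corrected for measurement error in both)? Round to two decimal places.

0.46

r_true = r_obs / √(r_xx · r_yy) = 0.26 / √(0.56 × 0.58) = 0.26 / √0.3248 = 0.26 / 0.5699 ≈ 0.46.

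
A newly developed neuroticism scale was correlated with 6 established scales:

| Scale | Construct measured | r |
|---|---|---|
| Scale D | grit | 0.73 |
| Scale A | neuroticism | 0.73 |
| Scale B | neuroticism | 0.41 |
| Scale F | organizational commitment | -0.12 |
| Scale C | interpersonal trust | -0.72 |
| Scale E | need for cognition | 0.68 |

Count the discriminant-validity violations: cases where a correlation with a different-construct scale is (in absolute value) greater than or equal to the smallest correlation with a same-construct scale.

3

Convergent (same construct = neuroticism): Scale A, Scale B.
Smallest convergent = 0.41. Discriminant |r|: 0.73, 0.12, 0.72, 0.68; count ≥ 0.41 → 3.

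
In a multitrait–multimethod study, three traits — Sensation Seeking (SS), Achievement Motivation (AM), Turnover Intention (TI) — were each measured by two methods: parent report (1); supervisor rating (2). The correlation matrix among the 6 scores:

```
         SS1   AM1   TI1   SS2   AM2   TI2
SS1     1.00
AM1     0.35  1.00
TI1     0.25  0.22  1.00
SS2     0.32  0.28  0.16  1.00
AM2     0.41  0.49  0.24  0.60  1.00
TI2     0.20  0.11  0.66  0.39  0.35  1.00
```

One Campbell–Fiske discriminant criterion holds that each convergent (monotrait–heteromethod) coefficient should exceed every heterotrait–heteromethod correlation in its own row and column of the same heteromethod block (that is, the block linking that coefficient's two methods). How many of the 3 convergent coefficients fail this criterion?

Convergent coefficients and their comparison sets:
SS (methods 1·2): 0.32 vs {0.41, 0.28, 0.20, 0.16} → fail.
AM (methods 1·2): 0.49 vs {0.28, 0.41, 0.11, 0.24} → pass.
TI (methods 1·2): 0.66 vs {0.16, 0.20, 0.24, 0.11} → pass.
1 of 3 fail.

1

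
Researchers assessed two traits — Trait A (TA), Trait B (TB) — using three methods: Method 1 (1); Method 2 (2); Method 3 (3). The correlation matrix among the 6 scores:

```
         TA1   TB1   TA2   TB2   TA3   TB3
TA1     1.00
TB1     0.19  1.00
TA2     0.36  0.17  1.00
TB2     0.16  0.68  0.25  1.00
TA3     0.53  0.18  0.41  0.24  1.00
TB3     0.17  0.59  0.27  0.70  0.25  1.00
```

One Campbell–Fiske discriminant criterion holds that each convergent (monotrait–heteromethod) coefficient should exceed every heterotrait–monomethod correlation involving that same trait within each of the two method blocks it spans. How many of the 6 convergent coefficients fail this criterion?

Checking each validity diagonal entry against its comparison values:
TA (methods 1·2): 0.36 vs {0.19, 0.25} → pass.
TA (methods 1·3): 0.53 vs {0.19, 0.25} → pass.
TA (methods 2·3): 0.41 vs {0.25, 0.25} → pass.
TB (methods 1·2): 0.68 vs {0.19, 0.25} → pass.
TB (methods 1·3): 0.59 vs {0.19, 0.25} → pass.
TB (methods 2·3): 0.70 vs {0.25, 0.25} → pass.
0 of 6 fail.

0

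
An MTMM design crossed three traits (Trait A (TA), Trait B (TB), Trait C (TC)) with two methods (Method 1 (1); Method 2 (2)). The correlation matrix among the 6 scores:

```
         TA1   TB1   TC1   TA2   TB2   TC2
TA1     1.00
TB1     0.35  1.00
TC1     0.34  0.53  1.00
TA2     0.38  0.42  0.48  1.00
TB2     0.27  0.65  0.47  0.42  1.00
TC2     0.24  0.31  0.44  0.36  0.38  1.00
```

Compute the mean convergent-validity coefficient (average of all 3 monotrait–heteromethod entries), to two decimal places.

0.49

Convergent values: 0.38, 0.65, 0.44; mean = 1.47/3 = 0.49.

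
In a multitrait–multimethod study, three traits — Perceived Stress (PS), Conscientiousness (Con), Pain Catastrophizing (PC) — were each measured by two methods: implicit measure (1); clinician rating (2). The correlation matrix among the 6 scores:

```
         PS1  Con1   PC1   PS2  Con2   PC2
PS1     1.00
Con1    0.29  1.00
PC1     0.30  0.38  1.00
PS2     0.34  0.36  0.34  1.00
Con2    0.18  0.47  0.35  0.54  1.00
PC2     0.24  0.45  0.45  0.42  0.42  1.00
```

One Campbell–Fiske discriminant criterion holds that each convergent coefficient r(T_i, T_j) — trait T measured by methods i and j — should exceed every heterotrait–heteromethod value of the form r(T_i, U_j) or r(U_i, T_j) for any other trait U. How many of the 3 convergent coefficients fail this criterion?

Checking each validity diagonal entry against its comparison values:
PS (methods 1·2): 0.34 vs {0.18, 0.36, 0.24, 0.34} → fail.
Con (methods 1·2): 0.47 vs {0.36, 0.18, 0.45, 0.35} → pass.
PC (methods 1·2): 0.45 vs {0.34, 0.24, 0.35, 0.45} → fail.
2 of 3 fail.

2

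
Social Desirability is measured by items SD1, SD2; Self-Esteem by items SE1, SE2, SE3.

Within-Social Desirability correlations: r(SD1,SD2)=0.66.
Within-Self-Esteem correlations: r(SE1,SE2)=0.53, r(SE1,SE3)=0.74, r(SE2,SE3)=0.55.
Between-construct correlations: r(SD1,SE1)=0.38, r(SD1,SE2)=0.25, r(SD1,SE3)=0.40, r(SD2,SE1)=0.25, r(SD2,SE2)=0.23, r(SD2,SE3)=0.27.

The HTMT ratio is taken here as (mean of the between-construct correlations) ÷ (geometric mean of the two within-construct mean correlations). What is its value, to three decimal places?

Mean between = 1.78/6 = 0.2967.
Mean within-SD = 0.66/1 = 0.6600; mean within-SE = 1.82/3 = 0.6067.
Geometric mean = √(0.6600 × 0.6067) = 0.6328.
HTMT = 0.2967 / 0.6328 = 0.469.

0.469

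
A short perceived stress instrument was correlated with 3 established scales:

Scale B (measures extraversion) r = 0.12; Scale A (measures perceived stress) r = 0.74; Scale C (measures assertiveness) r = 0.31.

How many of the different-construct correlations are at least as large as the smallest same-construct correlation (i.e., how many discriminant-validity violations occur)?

0

Convergent (same construct = perceived stress): Scale A.
Smallest convergent = 0.74. Discriminant values: 0.12, 0.31; count ≥ 0.74 → 0.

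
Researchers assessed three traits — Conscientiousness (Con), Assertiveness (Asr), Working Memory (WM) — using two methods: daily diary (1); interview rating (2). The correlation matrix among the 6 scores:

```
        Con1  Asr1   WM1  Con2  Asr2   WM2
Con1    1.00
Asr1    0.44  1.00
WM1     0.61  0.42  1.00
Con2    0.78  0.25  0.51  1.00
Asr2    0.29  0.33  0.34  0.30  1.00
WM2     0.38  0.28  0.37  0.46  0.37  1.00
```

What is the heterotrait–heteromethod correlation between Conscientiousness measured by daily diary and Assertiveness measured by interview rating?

0.29

Different traits and methods: r(Con1, Asr2) = 0.29.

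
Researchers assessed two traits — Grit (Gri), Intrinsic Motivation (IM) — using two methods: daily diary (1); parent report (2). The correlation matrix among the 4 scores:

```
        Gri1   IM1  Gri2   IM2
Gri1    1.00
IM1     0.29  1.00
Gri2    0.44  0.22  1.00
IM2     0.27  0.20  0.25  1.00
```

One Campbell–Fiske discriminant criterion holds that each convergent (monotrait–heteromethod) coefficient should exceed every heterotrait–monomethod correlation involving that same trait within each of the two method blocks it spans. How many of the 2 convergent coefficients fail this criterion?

Each convergent coefficient versus the relevant comparison correlations:
Gri (methods 1·2): 0.44 vs {0.29, 0.25} → pass.
IM (methods 1·2): 0.20 vs {0.29, 0.25} → fail.
1 of 2 fail.

1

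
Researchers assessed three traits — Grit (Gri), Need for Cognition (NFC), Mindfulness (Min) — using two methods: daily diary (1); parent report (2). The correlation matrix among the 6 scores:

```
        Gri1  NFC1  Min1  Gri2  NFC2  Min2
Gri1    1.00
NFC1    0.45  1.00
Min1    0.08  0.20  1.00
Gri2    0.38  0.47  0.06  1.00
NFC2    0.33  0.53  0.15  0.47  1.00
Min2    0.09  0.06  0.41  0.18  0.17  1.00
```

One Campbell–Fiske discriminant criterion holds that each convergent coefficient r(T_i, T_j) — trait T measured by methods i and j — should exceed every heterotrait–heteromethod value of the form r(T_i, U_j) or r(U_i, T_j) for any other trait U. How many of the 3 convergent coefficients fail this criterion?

1

Checking each validity diagonal entry against its comparison values:
Gri (methods 1·2): 0.38 vs {0.33, 0.47, 0.09, 0.06} → fail.
NFC (methods 1·2): 0.53 vs {0.47, 0.33, 0.06, 0.15} → pass.
Min (methods 1·2): 0.41 vs {0.06, 0.09, 0.15, 0.06} → pass.
1 of 3 fail.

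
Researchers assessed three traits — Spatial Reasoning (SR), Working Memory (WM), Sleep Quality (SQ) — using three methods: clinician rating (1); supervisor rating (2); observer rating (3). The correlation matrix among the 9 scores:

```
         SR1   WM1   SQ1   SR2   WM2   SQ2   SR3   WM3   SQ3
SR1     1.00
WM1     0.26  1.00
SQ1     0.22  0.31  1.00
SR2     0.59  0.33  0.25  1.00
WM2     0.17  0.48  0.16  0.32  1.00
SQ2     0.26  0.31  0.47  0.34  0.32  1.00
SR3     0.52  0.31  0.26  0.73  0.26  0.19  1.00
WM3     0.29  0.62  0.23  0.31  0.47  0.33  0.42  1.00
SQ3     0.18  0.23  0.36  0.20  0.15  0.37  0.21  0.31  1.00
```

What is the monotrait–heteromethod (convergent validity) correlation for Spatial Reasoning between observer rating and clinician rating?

0.52

Same trait (SR), different methods: r(SR3, SR1) = 0.52.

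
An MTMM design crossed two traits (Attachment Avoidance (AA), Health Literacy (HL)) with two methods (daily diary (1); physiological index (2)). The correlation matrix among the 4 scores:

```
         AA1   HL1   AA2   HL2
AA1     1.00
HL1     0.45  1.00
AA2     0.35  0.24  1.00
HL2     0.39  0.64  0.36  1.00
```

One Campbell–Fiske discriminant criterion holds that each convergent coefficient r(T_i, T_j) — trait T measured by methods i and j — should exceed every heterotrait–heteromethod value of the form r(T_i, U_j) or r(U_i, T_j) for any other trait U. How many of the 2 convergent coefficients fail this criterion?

1

Convergent coefficients and their comparison sets:
AA (methods 1·2): 0.35 vs {0.39, 0.24} → fail.
HL (methods 1·2): 0.64 vs {0.24, 0.39} → pass.
1 of 2 fail.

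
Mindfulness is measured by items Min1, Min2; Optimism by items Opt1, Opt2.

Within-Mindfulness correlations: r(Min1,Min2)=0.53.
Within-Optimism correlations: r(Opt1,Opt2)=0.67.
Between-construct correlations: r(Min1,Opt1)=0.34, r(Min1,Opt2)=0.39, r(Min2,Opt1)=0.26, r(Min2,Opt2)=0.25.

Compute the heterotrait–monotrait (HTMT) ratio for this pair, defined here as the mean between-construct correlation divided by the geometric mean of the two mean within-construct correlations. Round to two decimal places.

Between-construct mean = 1.24/4 = 0.3100.
Mean within-Min = 0.53/1 = 0.5300; mean within-Opt = 0.67/1 = 0.6700.
Geometric mean = √(0.5300 × 0.6700) = 0.5959.
HTMT = 0.3100 / 0.5959 = 0.52.

0.52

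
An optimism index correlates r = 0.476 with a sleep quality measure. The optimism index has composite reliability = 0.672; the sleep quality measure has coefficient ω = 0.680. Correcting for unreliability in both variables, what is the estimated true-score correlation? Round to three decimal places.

r_true = r_obs / √(r_xx · r_yy) = 0.476 / √(0.672 × 0.680) = 0.476 / √0.456960 = 0.476 / 0.6760 ≈ 0.704.

0.704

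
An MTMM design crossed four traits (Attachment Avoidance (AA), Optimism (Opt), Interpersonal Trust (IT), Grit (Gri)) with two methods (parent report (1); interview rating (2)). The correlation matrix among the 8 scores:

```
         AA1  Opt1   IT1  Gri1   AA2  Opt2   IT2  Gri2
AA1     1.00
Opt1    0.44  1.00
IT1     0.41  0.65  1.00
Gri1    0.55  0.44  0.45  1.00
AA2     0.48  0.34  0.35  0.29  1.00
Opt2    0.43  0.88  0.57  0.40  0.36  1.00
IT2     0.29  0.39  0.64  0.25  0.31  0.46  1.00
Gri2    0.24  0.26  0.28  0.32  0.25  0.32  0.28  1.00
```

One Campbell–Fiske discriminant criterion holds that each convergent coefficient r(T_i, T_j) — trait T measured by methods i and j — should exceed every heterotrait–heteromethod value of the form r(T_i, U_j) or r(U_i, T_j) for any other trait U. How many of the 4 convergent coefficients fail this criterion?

Convergent coefficients and their comparison sets:
AA (methods 1·2): 0.48 vs {0.43, 0.34, 0.29, 0.35, 0.24, 0.29} → pass.
Opt (methods 1·2): 0.88 vs {0.34, 0.43, 0.39, 0.57, 0.26, 0.40} → pass.
IT (methods 1·2): 0.64 vs {0.35, 0.29, 0.57, 0.39, 0.28, 0.25} → pass.
Gri (methods 1·2): 0.32 vs {0.29, 0.24, 0.40, 0.26, 0.25, 0.28} → fail.
1 of 4 fail.

1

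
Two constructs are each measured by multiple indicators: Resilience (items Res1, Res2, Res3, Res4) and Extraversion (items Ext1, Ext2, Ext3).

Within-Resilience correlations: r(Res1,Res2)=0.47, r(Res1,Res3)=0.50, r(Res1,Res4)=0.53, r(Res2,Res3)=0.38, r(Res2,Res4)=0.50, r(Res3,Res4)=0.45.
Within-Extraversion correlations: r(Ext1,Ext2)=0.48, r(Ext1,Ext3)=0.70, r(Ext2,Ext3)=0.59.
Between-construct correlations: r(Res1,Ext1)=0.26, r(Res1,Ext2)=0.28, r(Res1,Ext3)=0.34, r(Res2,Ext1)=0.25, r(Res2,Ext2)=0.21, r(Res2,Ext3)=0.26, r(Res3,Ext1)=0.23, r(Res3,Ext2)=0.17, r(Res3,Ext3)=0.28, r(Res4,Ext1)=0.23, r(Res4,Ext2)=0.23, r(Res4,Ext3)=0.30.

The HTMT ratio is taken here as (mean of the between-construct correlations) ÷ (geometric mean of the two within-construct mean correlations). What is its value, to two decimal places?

Mean between = 3.04/12 = 0.2533.
Mean within-Res = 2.83/6 = 0.4717; mean within-Ext = 1.77/3 = 0.5900.
Geometric mean = √(0.4717 × 0.5900) = 0.5275.
HTMT = 0.2533 / 0.5275 = 0.48.

0.48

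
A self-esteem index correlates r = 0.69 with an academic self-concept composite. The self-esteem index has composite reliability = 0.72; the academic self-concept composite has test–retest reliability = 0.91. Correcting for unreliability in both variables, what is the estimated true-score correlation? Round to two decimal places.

r_true = r_obs / √(r_xx · r_yy) = 0.69 / √(0.72 × 0.91) = 0.69 / √0.6552 = 0.69 / 0.8094 ≈ 0.85.

0.85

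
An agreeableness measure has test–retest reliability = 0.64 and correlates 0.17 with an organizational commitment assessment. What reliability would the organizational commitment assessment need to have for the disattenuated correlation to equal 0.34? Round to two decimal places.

r_true = r_obs / √(r_xx · r_yy) ⇒ 0.34 = 0.17 / √(0.64 · r_yy).
√(0.64 · r_yy) = 0.17 / 0.34 = 0.5000; 0.64 · r_yy = 0.2500; r_yy = 0.2500 / 0.64 ≈ 0.39.

0.39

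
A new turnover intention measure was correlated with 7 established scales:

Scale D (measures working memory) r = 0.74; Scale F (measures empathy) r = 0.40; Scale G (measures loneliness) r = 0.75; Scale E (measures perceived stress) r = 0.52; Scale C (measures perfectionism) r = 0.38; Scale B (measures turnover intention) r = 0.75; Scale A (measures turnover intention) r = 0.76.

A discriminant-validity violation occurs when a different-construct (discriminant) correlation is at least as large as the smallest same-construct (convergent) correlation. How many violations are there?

1

Convergent (same construct = turnover intention): Scale B, Scale A.
Smallest convergent = 0.75. Discriminant values: 0.74, 0.40, 0.75, 0.52, 0.38; count ≥ 0.75 → 1.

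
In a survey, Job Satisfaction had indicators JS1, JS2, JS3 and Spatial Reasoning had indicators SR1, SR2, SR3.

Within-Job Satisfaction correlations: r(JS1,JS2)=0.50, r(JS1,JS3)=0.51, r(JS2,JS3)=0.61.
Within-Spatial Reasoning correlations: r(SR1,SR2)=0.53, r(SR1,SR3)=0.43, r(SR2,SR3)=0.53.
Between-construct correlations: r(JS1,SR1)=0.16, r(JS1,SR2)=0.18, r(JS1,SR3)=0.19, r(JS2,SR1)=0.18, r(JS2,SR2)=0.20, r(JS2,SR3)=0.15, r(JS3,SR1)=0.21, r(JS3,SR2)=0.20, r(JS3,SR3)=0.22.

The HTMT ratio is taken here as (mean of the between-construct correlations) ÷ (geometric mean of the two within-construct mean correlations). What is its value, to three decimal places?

Mean between = 1.69/9 = 0.1878.
Mean within-JS = 1.62/3 = 0.5400; mean within-SR = 1.49/3 = 0.4967.
Geometric mean = √(0.5400 × 0.4967) = 0.5179.
HTMT = 0.1878 / 0.5179 = 0.363.

0.363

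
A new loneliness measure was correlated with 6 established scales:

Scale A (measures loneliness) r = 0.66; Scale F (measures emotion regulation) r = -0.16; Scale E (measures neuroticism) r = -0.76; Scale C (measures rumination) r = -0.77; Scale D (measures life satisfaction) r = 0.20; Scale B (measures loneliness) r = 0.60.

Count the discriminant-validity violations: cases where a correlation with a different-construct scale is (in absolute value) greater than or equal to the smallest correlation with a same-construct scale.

Convergent (same construct = loneliness): Scale A, Scale B.
Smallest convergent = 0.60. Discriminant |r|: 0.16, 0.76, 0.77, 0.20; count ≥ 0.60 → 2.

2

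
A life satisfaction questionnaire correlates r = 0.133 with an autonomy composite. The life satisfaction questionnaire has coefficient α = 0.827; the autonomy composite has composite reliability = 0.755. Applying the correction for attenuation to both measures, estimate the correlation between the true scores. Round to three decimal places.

r_true = r_obs / √(r_xx · r_yy) = 0.133 / √(0.827 × 0.755) = 0.133 / √0.624385 = 0.133 / 0.7902 ≈ 0.168.

0.168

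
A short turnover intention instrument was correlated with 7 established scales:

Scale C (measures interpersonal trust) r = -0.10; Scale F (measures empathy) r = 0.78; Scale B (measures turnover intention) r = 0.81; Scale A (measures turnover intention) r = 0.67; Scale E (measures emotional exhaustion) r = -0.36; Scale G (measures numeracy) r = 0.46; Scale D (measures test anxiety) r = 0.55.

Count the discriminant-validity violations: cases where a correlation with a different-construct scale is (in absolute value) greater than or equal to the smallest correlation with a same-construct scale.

Convergent (same construct = turnover intention): Scale B, Scale A.
Smallest convergent = 0.67. Discriminant |r|: 0.10, 0.78, 0.36, 0.46, 0.55; count ≥ 0.67 → 1.

1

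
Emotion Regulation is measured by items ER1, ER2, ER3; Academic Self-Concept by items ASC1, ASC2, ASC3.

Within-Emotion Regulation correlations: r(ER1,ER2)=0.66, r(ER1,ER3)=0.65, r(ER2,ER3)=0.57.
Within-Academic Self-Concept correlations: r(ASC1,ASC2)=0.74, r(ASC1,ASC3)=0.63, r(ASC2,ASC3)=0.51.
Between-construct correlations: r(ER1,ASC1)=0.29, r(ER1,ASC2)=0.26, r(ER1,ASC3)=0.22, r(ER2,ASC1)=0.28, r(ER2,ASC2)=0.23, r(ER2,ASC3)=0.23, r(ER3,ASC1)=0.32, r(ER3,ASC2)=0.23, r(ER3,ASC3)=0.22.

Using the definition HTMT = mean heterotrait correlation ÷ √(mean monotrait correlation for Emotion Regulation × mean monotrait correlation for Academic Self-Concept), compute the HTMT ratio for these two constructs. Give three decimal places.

0.404

Between-construct mean = 2.28/9 = 0.2533.
Mean within-ER = 1.88/3 = 0.6267; mean within-ASC = 1.88/3 = 0.6267.
Geometric mean = √(0.6267 × 0.6267) = 0.6267.
HTMT = 0.2533 / 0.6267 = 0.404.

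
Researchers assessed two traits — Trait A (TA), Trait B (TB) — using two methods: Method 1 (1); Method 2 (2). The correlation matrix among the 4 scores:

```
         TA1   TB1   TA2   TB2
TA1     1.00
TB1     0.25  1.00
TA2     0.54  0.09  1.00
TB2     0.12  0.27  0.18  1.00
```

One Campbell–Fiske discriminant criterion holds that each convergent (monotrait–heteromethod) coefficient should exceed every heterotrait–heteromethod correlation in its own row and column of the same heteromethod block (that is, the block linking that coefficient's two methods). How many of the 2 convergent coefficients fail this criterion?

0

Checking each validity diagonal entry against its comparison values:
TA (methods 1·2): 0.54 vs {0.12, 0.09} → pass.
TB (methods 1·2): 0.27 vs {0.09, 0.12} → pass.
0 of 2 fail.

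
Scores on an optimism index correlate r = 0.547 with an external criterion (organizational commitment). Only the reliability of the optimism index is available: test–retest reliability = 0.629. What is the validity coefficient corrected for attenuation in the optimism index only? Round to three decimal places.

Single correction: r_c = r_obs / √r_xx = 0.547 / √0.629 = 0.547 / 0.7931 ≈ 0.690.

0.690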